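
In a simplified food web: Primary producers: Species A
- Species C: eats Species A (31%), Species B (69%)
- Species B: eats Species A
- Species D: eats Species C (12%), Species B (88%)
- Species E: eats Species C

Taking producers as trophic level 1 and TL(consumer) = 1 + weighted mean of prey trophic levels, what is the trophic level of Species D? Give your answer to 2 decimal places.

Species B: 1 + 1 = 2
Species C: 1 + (0.31×1 + 0.69×2) = 2.69
Species D: 1 + (0.12×2.69 + 0.88×2) = 3.0828
Species E: 1 + 2.69 = 3.69

3.08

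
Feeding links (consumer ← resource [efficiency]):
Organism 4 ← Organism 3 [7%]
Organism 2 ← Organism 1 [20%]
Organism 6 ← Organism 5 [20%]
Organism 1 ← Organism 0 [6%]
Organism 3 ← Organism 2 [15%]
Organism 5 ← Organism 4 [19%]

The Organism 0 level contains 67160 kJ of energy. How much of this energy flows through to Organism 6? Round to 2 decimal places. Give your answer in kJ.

Organism 1: 67160 × 0.06 = 4029.6 kJ
Organism 2: 4029.6 × 0.2 = 805.92 kJ
Organism 3: 805.92 × 0.15 = 120.888 kJ
Organism 4: 120.888 × 0.07 = 8.46216 kJ
Organism 5: 8.46216 × 0.19 = 1.6078104 kJ
Organism 6: 1.6078104 × 0.2 = 0.32156208 kJ

0.32 kJ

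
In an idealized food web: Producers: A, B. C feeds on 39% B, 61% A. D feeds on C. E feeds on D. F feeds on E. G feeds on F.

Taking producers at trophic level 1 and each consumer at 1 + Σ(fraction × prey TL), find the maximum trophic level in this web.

6

C: 1 + (0.39×1 + 0.61×1) = 2
D: 1 + 2 = 3
E: 1 + 3 = 4
F: 1 + 4 = 5
G: 1 + 5 = 6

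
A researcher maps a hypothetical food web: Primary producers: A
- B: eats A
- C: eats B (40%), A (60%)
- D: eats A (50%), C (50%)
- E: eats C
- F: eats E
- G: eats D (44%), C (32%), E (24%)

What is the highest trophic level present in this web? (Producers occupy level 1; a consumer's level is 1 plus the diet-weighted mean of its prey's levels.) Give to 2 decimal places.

4.40

B: 1 + 1 = 2
C: 1 + (0.4×2 + 0.6×1) = 2.4
D: 1 + (0.5×1 + 0.5×2.4) = 2.7
E: 1 + 2.4 = 3.4
F: 1 + 3.4 = 4.4
G: 1 + (0.44×2.7 + 0.32×2.4 + 0.24×3.4) = 3.772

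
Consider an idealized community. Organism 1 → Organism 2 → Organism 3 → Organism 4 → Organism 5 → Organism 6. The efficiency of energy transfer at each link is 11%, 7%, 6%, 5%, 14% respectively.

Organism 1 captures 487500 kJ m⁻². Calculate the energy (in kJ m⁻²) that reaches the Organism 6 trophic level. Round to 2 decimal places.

Organism 2: 487500 × 0.11 = 53625 kJ m⁻²
Organism 3: 53625 × 0.07 = 3753.75 kJ m⁻²
Organism 4: 3753.75 × 0.06 = 225.225 kJ m⁻²
Organism 5: 225.225 × 0.05 = 11.26125 kJ m⁻²
Organism 6: 11.26125 × 0.14 = 1.576575 kJ m⁻²

1.58 kJ m⁻²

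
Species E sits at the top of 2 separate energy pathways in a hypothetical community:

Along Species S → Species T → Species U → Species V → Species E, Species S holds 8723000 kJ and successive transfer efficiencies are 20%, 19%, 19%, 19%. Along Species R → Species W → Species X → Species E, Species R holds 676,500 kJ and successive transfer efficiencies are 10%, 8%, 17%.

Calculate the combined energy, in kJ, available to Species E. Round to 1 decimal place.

Via Species S: 8723000 × 0.2 × 0.19 × 0.19 × 0.19 = 11966.2114 kJ
Via Species R: 676500 × 0.1 × 0.08 × 0.17 = 920.04 kJ
Total at Species E: 11966.2114 + 920.04 = 12886.2514 kJ

12886.3 kJ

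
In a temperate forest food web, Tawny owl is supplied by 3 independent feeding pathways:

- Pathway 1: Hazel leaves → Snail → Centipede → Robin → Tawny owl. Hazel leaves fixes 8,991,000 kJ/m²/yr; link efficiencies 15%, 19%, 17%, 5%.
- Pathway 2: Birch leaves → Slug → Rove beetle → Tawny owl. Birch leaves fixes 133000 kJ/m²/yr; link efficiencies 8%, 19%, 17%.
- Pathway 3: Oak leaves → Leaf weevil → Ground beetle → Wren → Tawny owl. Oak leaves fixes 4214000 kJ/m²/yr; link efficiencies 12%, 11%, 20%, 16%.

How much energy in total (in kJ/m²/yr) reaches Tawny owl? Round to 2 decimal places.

4301.74 kJ/m²/yr

Pathway 1: 8991000 × 0.15 × 0.19 × 0.17 × 0.05 = 2178.06975 kJ/m²/yr
Pathway 2: 133000 × 0.08 × 0.19 × 0.17 = 343.672 kJ/m²/yr
Pathway 3: 4214000 × 0.12 × 0.11 × 0.2 × 0.16 = 1779.9936 kJ/m²/yr
Total at Tawny owl: 2178.06975 + 343.672 + 1779.9936 = 4301.73535 kJ/m²/yr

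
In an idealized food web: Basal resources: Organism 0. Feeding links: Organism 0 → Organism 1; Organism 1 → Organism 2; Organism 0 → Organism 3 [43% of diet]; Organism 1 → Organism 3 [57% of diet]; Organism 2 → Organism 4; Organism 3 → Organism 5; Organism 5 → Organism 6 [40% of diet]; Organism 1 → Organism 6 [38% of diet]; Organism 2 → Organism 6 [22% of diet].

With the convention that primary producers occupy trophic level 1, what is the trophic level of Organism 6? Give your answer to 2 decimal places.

Organism 1: 1 + 1 = 2
Organism 2: 1 + 2 = 3
Organism 3: 1 + (0.43×1 + 0.57×2) = 2.57
Organism 4: 1 + 3 = 4
Organism 5: 1 + 2.57 = 3.57
Organism 6: 1 + (0.4×3.57 + 0.38×2 + 0.22×3) = 3.848

3.85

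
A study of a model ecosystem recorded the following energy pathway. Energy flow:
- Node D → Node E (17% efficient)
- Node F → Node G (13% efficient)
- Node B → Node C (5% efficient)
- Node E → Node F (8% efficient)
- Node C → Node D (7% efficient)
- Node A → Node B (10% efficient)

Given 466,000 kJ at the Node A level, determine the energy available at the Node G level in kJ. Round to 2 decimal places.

Node B: 466000 × 0.1 = 46600 kJ
Node C: 46600 × 0.05 = 2330 kJ
Node D: 2330 × 0.07 = 163.1 kJ
Node E: 163.1 × 0.17 = 27.727 kJ
Node F: 27.727 × 0.08 = 2.21816 kJ
Node G: 2.21816 × 0.13 = 0.2883608 kJ

0.29 kJ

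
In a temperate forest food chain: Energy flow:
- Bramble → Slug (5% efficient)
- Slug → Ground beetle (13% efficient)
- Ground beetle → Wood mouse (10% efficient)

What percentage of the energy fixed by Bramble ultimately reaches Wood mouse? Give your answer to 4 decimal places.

0.0650%

Product of link efficiencies: 0.05 × 0.13 × 0.1 = 0.00065
As a percentage: 0.00065 × 100 = 0.0650%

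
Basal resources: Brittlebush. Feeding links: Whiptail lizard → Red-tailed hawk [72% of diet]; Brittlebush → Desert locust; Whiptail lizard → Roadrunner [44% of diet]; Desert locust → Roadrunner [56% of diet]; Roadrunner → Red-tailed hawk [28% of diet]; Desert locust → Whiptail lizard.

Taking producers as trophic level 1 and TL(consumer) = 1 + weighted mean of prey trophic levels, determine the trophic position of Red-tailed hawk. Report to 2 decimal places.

4.12

Desert locust: 1 + 1 = 2
Whiptail lizard: 1 + 2 = 3
Roadrunner: 1 + (0.56×2 + 0.44×3) = 3.44
Red-tailed hawk: 1 + (0.72×3 + 0.28×3.44) = 4.1232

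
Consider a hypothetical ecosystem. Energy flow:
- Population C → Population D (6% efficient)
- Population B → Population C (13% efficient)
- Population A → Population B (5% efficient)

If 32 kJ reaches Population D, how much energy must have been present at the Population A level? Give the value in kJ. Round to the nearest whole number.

Cumulative transfer efficiency: 0.05 × 0.13 × 0.06 = 0.00039
Population A energy = 32 / 0.00039 = 82051 kJ

82051 kJ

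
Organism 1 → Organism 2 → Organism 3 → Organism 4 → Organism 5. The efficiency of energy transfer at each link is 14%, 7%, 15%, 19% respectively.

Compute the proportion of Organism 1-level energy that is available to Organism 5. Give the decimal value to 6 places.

0.000279

Product of link efficiencies: 0.14 × 0.07 × 0.15 × 0.19 = 0.0002793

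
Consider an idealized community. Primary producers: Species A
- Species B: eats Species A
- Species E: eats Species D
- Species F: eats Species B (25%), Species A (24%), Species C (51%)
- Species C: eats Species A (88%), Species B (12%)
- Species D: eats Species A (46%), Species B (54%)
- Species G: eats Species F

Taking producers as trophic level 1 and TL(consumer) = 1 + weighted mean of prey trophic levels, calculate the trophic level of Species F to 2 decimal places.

Species B: 1 + 1 = 2
Species C: 1 + (0.88×1 + 0.12×2) = 2.12
Species D: 1 + (0.46×1 + 0.54×2) = 2.54
Species E: 1 + 2.54 = 3.54
Species F: 1 + (0.25×2 + 0.24×1 + 0.51×2.12) = 2.8212
Species G: 1 + 2.8212 = 3.8212

2.82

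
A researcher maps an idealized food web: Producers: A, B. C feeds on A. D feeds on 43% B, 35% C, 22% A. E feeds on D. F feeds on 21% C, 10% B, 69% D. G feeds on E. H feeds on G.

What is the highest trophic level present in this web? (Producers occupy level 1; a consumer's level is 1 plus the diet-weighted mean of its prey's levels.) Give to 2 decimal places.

5.35

C: 1 + 1 = 2
D: 1 + (0.43×1 + 0.35×2 + 0.22×1) = 2.35
E: 1 + 2.35 = 3.35
F: 1 + (0.21×2 + 0.1×1 + 0.69×2.35) = 3.1415
G: 1 + 3.35 = 4.35
H: 1 + 4.35 = 5.35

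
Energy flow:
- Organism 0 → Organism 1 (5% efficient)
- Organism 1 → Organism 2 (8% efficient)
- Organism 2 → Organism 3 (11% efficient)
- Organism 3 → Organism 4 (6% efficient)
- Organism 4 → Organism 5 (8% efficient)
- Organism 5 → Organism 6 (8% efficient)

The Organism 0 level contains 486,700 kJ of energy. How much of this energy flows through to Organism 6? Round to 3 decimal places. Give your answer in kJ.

Organism 1: 486700 × 0.05 = 24335 kJ
Organism 2: 24335 × 0.08 = 1946.8 kJ
Organism 3: 1946.8 × 0.11 = 214.148 kJ
Organism 4: 214.148 × 0.06 = 12.84888 kJ
Organism 5: 12.84888 × 0.08 = 1.0279104 kJ
Organism 6: 1.0279104 × 0.08 = 0.082232832 kJ

0.082 kJ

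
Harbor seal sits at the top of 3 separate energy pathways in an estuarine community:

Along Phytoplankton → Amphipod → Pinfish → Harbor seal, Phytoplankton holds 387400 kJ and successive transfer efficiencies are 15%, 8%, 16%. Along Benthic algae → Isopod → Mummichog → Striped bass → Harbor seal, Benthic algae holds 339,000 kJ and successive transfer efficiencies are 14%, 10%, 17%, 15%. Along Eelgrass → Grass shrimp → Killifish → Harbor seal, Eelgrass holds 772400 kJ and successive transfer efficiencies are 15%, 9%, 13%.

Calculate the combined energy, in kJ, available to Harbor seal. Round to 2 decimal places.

2220.39 kJ

Via Phytoplankton: 387400 × 0.15 × 0.08 × 0.16 = 743.808 kJ
Via Benthic algae: 339000 × 0.14 × 0.1 × 0.17 × 0.15 = 121.023 kJ
Via Eelgrass: 772400 × 0.15 × 0.09 × 0.13 = 1355.562 kJ
Total at Harbor seal: 743.808 + 121.023 + 1355.562 = 2220.393 kJ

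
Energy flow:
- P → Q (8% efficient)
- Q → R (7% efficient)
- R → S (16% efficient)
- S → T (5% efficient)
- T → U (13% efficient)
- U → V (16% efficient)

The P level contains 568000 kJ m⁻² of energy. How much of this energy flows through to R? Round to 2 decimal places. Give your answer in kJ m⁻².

3180.80 kJ m⁻²

Q: 568000 × 0.08 = 45440 kJ m⁻²
R: 45440 × 0.07 = 3180.8 kJ m⁻²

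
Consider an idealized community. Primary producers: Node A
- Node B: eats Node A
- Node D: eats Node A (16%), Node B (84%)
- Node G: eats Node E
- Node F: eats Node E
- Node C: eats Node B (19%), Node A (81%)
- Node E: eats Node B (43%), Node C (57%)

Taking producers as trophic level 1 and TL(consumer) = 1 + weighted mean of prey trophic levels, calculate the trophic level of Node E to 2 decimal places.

Node B: 1 + 1 = 2
Node C: 1 + (0.19×2 + 0.81×1) = 2.19
Node D: 1 + (0.16×1 + 0.84×2) = 2.84
Node E: 1 + (0.43×2 + 0.57×2.19) = 3.1083
Node F: 1 + 3.1083 = 4.1083
Node G: 1 + 3.1083 = 4.1083

3.11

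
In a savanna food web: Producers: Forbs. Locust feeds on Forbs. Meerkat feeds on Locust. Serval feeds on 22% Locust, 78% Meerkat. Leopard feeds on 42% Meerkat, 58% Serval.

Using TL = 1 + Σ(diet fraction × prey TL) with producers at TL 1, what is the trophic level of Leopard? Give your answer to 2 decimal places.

4.45

Locust: 1 + 1 = 2
Meerkat: 1 + 2 = 3
Serval: 1 + (0.22×2 + 0.78×3) = 3.78
Leopard: 1 + (0.42×3 + 0.58×3.78) = 4.4524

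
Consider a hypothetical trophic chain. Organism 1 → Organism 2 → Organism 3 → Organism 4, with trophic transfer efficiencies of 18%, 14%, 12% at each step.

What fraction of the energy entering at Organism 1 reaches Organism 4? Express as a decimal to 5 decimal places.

Product of link efficiencies: 0.18 × 0.14 × 0.12 = 0.003024

0.00302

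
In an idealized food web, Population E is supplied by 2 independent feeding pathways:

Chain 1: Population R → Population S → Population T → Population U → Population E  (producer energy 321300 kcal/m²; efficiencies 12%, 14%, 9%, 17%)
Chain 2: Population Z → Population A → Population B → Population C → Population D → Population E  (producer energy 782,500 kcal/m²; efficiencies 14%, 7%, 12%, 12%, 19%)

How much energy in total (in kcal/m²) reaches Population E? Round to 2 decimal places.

Chain 1: 321300 × 0.12 × 0.14 × 0.09 × 0.17 = 82.586952 kcal/m²
Chain 2: 782500 × 0.14 × 0.07 × 0.12 × 0.12 × 0.19 = 20.981016 kcal/m²
Total at Population E: 82.586952 + 20.981016 = 103.567968 kcal/m²

103.57 kcal/m²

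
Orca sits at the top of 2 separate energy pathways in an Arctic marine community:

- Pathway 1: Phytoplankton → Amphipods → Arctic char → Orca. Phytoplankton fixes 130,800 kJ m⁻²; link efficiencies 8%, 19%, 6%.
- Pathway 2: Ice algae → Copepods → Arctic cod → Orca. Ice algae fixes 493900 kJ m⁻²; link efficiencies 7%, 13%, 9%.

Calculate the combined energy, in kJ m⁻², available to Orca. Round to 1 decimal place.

523.8 kJ m⁻²

Pathway 1: 130800 × 0.08 × 0.19 × 0.06 = 119.2896 kJ m⁻²
Pathway 2: 493900 × 0.07 × 0.13 × 0.09 = 404.5041 kJ m⁻²
Total at Orca: 119.2896 + 404.5041 = 523.7937 kJ m⁻²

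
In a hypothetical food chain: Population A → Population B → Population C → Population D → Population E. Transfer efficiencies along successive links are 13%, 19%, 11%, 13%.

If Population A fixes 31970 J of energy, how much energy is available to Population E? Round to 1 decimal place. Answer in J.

Population B: 31970 × 0.13 = 4156.1 J
Population C: 4156.1 × 0.19 = 789.659 J
Population D: 789.659 × 0.11 = 86.86249 J
Population E: 86.86249 × 0.13 = 11.2921237 J

11.3 J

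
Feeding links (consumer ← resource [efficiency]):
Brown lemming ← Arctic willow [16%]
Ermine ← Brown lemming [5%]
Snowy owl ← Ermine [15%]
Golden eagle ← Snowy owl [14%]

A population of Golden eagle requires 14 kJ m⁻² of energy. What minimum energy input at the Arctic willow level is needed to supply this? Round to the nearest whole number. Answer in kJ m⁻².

Cumulative transfer efficiency: 0.16 × 0.05 × 0.15 × 0.14 = 0.000168
Arctic willow energy = 14 / 0.000168 = 83333 kJ m⁻²

83333 kJ m⁻²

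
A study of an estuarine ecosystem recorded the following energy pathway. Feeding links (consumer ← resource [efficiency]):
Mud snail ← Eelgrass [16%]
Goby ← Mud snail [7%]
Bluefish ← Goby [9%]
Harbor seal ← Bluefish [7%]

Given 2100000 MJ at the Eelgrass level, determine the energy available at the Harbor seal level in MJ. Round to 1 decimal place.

Mud snail: 2100000 × 0.16 = 336000 MJ
Goby: 336000 × 0.07 = 23520 MJ
Bluefish: 23520 × 0.09 = 2116.8 MJ
Harbor seal: 2116.8 × 0.07 = 148.176 MJ

148.2 MJ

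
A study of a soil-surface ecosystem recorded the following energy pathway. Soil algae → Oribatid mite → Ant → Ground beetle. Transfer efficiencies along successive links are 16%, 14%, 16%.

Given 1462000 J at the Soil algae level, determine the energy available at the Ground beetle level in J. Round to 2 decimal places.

Oribatid mite: 1462000 × 0.16 = 233920 J
Ant: 233920 × 0.14 = 32748.8 J
Ground beetle: 32748.8 × 0.16 = 5239.808 J

5239.81 J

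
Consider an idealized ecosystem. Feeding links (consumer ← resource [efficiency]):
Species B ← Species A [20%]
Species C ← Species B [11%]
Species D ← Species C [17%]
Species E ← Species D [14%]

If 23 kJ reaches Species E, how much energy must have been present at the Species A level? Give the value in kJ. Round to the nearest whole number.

Cumulative transfer efficiency: 0.2 × 0.11 × 0.17 × 0.14 = 0.0005236
Species A energy = 23 / 0.0005236 = 43927 kJ

43927 kJ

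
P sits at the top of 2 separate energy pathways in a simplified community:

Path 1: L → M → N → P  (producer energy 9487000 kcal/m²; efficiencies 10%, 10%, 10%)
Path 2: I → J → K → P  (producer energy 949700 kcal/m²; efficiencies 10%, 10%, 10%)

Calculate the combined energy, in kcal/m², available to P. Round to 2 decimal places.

Path 1: 9487000 × 0.1 × 0.1 × 0.1 = 9487 kcal/m²
Path 2: 949700 × 0.1 × 0.1 × 0.1 = 949.7 kcal/m²
Total at P: 9487 + 949.7 = 10436.7 kcal/m²

10436.70 kcal/m²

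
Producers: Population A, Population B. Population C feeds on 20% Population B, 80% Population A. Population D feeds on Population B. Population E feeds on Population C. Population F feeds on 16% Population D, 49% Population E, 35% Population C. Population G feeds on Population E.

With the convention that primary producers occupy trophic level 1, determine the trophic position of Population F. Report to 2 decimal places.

3.49

Population C: 1 + (0.2×1 + 0.8×1) = 2
Population D: 1 + 1 = 2
Population E: 1 + 2 = 3
Population F: 1 + (0.16×2 + 0.49×3 + 0.35×2) = 3.49
Population G: 1 + 3 = 4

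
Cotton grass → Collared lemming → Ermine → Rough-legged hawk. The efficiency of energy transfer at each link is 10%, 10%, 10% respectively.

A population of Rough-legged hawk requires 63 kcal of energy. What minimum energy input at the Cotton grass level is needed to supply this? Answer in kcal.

63000 kcal

Cumulative transfer efficiency: 0.1 × 0.1 × 0.1 = 0.001
Cotton grass energy = 63 / 0.001 = 63000 kcal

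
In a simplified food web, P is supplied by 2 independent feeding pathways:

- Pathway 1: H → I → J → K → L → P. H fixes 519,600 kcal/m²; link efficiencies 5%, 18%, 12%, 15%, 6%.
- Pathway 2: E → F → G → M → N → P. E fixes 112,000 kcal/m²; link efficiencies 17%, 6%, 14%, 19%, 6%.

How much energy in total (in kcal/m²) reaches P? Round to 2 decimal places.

Pathway 1: 519600 × 0.05 × 0.18 × 0.12 × 0.15 × 0.06 = 5.050512 kcal/m²
Pathway 2: 112000 × 0.17 × 0.06 × 0.14 × 0.19 × 0.06 = 1.8232704 kcal/m²
Total at P: 5.050512 + 1.8232704 = 6.8737824 kcal/m²

6.87 kcal/m²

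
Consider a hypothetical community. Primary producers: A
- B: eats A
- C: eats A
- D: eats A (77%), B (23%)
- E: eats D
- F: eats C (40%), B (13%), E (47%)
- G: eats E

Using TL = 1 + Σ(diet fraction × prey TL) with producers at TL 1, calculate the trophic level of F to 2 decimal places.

B: 1 + 1 = 2
C: 1 + 1 = 2
D: 1 + (0.77×1 + 0.23×2) = 2.23
E: 1 + 2.23 = 3.23
F: 1 + (0.4×2 + 0.13×2 + 0.47×3.23) = 3.5781
G: 1 + 3.23 = 4.23

3.58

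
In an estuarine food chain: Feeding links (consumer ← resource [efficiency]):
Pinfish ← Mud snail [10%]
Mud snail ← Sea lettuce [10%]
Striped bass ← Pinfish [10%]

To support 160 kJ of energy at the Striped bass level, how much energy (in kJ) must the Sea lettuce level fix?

160000 kJ

Cumulative transfer efficiency: 0.1 × 0.1 × 0.1 = 0.001
Sea lettuce energy = 160 / 0.001 = 160000 kJ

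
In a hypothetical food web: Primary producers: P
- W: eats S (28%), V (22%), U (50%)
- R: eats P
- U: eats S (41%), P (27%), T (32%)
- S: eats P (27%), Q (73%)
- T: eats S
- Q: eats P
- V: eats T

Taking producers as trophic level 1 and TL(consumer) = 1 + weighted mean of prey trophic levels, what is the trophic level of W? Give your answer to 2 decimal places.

Q: 1 + 1 = 2
R: 1 + 1 = 2
S: 1 + (0.27×1 + 0.73×2) = 2.73
T: 1 + 2.73 = 3.73
U: 1 + (0.41×2.73 + 0.27×1 + 0.32×3.73) = 3.5829
V: 1 + 3.73 = 4.73
W: 1 + (0.28×2.73 + 0.22×4.73 + 0.5×3.5829) = 4.59645

4.60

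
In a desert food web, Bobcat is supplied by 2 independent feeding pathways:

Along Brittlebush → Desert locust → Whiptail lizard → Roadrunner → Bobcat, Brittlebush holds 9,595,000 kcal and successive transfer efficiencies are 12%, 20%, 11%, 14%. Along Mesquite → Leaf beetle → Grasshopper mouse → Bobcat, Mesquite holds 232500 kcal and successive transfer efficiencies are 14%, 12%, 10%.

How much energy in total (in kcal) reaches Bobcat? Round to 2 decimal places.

3936.91 kcal

Via Brittlebush: 9595000 × 0.12 × 0.2 × 0.11 × 0.14 = 3546.312 kcal
Via Mesquite: 232500 × 0.14 × 0.12 × 0.1 = 390.6 kcal
Total at Bobcat: 3546.312 + 390.6 = 3936.912 kcal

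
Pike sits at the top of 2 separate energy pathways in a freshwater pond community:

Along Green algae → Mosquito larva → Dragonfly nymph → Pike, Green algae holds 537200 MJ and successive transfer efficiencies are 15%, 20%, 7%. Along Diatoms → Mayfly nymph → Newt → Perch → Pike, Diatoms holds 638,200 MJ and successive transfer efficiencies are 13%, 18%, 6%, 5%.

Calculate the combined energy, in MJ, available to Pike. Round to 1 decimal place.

1172.9 MJ

Via Green algae: 537200 × 0.15 × 0.2 × 0.07 = 1128.12 MJ
Via Diatoms: 638200 × 0.13 × 0.18 × 0.06 × 0.05 = 44.80164 MJ
Total at Pike: 1128.12 + 44.80164 = 1172.92164 MJ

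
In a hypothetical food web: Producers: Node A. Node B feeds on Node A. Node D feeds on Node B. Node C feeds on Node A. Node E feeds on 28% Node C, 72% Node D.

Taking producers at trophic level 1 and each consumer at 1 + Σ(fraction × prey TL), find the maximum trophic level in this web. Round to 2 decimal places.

Node B: 1 + 1 = 2
Node C: 1 + 1 = 2
Node D: 1 + 2 = 3
Node E: 1 + (0.28×2 + 0.72×3) = 3.72

3.72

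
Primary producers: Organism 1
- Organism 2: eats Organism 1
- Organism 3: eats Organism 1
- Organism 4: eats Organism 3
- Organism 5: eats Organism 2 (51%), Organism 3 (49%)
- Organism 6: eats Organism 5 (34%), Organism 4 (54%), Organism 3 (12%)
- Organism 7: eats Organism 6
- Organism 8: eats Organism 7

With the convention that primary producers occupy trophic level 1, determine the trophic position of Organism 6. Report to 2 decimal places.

3.88

Organism 2: 1 + 1 = 2
Organism 3: 1 + 1 = 2
Organism 4: 1 + 2 = 3
Organism 5: 1 + (0.51×2 + 0.49×2) = 3
Organism 6: 1 + (0.34×3 + 0.54×3 + 0.12×2) = 3.88
Organism 7: 1 + 3.88 = 4.88
Organism 8: 1 + 4.88 = 5.88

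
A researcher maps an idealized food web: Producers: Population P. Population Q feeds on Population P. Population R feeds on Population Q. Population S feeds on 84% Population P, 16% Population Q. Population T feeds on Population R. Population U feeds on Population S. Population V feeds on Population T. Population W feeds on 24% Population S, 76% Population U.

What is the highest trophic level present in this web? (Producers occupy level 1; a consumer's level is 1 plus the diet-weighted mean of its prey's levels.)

5

Population Q: 1 + 1 = 2
Population R: 1 + 2 = 3
Population S: 1 + (0.84×1 + 0.16×2) = 2.16
Population T: 1 + 3 = 4
Population U: 1 + 2.16 = 3.16
Population V: 1 + 4 = 5
Population W: 1 + (0.24×2.16 + 0.76×3.16) = 3.92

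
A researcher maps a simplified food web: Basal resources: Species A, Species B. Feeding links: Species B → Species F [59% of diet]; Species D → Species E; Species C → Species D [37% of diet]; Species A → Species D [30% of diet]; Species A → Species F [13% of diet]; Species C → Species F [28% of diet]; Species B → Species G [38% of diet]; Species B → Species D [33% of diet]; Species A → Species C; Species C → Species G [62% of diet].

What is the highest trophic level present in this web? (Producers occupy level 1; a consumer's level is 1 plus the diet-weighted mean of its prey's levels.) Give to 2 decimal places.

Species C: 1 + 1 = 2
Species D: 1 + (0.37×2 + 0.33×1 + 0.3×1) = 2.37
Species E: 1 + 2.37 = 3.37
Species F: 1 + (0.28×2 + 0.13×1 + 0.59×1) = 2.28
Species G: 1 + (0.62×2 + 0.38×1) = 2.62

3.37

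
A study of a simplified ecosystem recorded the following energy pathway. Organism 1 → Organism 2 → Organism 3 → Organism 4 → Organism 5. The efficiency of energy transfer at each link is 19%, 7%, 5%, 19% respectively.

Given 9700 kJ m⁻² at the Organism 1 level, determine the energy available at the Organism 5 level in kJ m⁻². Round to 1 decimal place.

1.2 kJ m⁻²

Organism 2: 9700 × 0.19 = 1843 kJ m⁻²
Organism 3: 1843 × 0.07 = 129.01 kJ m⁻²
Organism 4: 129.01 × 0.05 = 6.4505 kJ m⁻²
Organism 5: 6.4505 × 0.19 = 1.225595 kJ m⁻²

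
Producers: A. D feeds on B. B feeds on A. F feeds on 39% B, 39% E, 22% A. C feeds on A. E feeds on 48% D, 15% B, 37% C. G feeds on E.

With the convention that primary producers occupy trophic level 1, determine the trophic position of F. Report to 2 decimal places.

B: 1 + 1 = 2
C: 1 + 1 = 2
D: 1 + 2 = 3
E: 1 + (0.48×3 + 0.15×2 + 0.37×2) = 3.48
F: 1 + (0.39×2 + 0.39×3.48 + 0.22×1) = 3.3572
G: 1 + 3.48 = 4.48

3.36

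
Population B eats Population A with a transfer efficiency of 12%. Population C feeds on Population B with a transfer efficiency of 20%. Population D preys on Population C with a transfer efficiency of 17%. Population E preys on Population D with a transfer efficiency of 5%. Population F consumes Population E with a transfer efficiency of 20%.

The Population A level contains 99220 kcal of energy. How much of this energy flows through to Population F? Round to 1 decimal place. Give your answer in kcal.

4.0 kcal

Population B: 99220 × 0.12 = 11906.4 kcal
Population C: 11906.4 × 0.2 = 2381.28 kcal
Population D: 2381.28 × 0.17 = 404.8176 kcal
Population E: 404.8176 × 0.05 = 20.24088 kcal
Population F: 20.24088 × 0.2 = 4.048176 kcal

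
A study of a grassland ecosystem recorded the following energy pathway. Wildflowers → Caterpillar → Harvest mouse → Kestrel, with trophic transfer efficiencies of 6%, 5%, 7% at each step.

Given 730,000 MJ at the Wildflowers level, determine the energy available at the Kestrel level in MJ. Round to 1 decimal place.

Caterpillar: 730000 × 0.06 = 43800 MJ
Harvest mouse: 43800 × 0.05 = 2190 MJ
Kestrel: 2190 × 0.07 = 153.3 MJ

153.3 MJ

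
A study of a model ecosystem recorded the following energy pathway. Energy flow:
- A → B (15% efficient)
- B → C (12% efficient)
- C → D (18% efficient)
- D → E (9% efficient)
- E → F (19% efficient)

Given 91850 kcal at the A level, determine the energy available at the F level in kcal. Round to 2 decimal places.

B: 91850 × 0.15 = 13777.5 kcal
C: 13777.5 × 0.12 = 1653.3 kcal
D: 1653.3 × 0.18 = 297.594 kcal
E: 297.594 × 0.09 = 26.78346 kcal
F: 26.78346 × 0.19 = 5.0888574 kcal

5.09 kcal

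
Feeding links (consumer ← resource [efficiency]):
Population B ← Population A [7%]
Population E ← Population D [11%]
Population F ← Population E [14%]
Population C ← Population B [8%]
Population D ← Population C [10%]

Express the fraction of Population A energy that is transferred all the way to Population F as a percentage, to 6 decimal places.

Product of link efficiencies: 0.07 × 0.08 × 0.1 × 0.11 × 0.14 = 0.000008624
As a percentage: 0.000008624 × 100 = 0.000862%

0.000862%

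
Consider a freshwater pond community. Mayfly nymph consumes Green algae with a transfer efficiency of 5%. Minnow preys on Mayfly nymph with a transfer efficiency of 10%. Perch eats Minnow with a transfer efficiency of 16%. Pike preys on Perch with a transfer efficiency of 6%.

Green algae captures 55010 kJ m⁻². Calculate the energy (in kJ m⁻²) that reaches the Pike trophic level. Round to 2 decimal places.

2.64 kJ m⁻²

Mayfly nymph: 55010 × 0.05 = 2750.5 kJ m⁻²
Minnow: 2750.5 × 0.1 = 275.05 kJ m⁻²
Perch: 275.05 × 0.16 = 44.008 kJ m⁻²
Pike: 44.008 × 0.06 = 2.64048 kJ m⁻²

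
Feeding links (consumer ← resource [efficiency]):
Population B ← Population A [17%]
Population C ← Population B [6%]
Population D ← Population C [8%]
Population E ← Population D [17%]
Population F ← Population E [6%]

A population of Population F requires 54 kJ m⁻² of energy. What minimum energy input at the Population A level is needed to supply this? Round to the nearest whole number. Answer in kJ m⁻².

Cumulative transfer efficiency: 0.17 × 0.06 × 0.08 × 0.17 × 0.06 = 0.0000083232
Population A energy = 54 / 0.0000083232 = 6487889 kJ m⁻²

6487889 kJ m⁻²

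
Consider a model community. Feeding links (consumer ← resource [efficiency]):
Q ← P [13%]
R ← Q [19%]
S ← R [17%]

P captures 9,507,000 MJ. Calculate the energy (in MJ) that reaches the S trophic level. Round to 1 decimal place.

Q: 9507000 × 0.13 = 1235910 MJ
R: 1235910 × 0.19 = 234822.9 MJ
S: 234822.9 × 0.17 = 39919.893 MJ

39919.9 MJ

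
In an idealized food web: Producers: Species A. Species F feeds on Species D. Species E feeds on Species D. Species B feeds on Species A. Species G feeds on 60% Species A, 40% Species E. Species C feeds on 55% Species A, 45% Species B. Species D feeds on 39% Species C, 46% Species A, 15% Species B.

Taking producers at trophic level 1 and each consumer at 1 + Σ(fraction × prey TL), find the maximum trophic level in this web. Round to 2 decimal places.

Species B: 1 + 1 = 2
Species C: 1 + (0.55×1 + 0.45×2) = 2.45
Species D: 1 + (0.39×2.45 + 0.46×1 + 0.15×2) = 2.7155
Species E: 1 + 2.7155 = 3.7155
Species F: 1 + 2.7155 = 3.7155
Species G: 1 + (0.6×1 + 0.4×3.7155) = 3.0862

3.72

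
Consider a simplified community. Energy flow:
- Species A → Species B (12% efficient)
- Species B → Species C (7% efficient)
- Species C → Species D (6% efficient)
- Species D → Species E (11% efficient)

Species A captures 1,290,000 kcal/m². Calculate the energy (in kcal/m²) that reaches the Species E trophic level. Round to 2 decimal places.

71.52 kcal/m²

Species B: 1290000 × 0.12 = 154800 kcal/m²
Species C: 154800 × 0.07 = 10836 kcal/m²
Species D: 10836 × 0.06 = 650.16 kcal/m²
Species E: 650.16 × 0.11 = 71.5176 kcal/m²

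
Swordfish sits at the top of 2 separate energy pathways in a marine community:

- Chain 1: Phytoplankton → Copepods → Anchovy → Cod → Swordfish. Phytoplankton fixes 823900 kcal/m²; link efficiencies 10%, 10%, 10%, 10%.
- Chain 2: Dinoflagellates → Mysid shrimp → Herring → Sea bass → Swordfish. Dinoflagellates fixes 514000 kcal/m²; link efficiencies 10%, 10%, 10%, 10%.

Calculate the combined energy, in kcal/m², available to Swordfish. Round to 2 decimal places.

133.79 kcal/m²

Chain 1: 823900 × 0.1 × 0.1 × 0.1 × 0.1 = 82.39 kcal/m²
Chain 2: 514000 × 0.1 × 0.1 × 0.1 × 0.1 = 51.4 kcal/m²
Total at Swordfish: 82.39 + 51.4 = 133.79 kcal/m²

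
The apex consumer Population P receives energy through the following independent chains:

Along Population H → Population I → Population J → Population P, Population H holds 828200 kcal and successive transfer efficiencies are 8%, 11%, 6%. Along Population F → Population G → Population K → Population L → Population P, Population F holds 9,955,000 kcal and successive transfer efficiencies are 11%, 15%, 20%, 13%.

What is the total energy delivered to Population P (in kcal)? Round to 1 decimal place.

4708.0 kcal

Via Population H: 828200 × 0.08 × 0.11 × 0.06 = 437.2896 kcal
Via Population F: 9955000 × 0.11 × 0.15 × 0.2 × 0.13 = 4270.695 kcal
Total at Population P: 437.2896 + 4270.695 = 4707.9846 kcal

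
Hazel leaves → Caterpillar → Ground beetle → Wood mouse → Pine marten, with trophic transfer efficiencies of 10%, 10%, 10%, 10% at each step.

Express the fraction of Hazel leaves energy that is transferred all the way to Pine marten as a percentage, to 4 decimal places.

0.0100%

Product of link efficiencies: 0.1 × 0.1 × 0.1 × 0.1 = 0.0001
As a percentage: 0.0001 × 100 = 0.0100%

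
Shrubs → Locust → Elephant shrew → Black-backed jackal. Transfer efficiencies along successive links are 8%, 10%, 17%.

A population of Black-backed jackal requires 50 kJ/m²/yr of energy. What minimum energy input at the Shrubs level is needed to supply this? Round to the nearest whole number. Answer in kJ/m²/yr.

Cumulative transfer efficiency: 0.08 × 0.1 × 0.17 = 0.00136
Shrubs energy = 50 / 0.00136 = 36765 kJ/m²/yr

36765 kJ/m²/yr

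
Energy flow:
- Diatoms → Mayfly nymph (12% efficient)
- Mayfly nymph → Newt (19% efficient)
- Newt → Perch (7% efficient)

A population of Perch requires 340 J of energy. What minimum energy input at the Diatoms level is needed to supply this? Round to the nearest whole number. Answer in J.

Cumulative transfer efficiency: 0.12 × 0.19 × 0.07 = 0.001596
Diatoms energy = 340 / 0.001596 = 213033 J

213033 J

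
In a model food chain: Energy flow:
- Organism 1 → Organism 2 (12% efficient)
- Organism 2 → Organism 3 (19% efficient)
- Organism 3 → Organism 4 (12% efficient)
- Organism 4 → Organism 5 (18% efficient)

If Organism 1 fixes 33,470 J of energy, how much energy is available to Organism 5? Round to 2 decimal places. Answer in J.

16.48 J

Organism 2: 33470 × 0.12 = 4016.4 J
Organism 3: 4016.4 × 0.19 = 763.116 J
Organism 4: 763.116 × 0.12 = 91.57392 J
Organism 5: 91.57392 × 0.18 = 16.4833056 J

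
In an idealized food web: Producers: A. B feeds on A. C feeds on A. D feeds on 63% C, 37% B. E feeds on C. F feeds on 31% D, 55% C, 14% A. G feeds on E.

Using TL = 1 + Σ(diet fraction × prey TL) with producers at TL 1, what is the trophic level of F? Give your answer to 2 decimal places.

B: 1 + 1 = 2
C: 1 + 1 = 2
D: 1 + (0.63×2 + 0.37×2) = 3
E: 1 + 2 = 3
F: 1 + (0.31×3 + 0.55×2 + 0.14×1) = 3.17
G: 1 + 3 = 4

3.17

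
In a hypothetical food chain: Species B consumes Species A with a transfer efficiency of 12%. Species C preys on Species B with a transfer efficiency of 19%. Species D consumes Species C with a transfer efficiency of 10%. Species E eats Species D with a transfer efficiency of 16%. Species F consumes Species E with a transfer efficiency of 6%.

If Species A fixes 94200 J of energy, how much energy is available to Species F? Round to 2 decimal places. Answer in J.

Species B: 94200 × 0.12 = 11304 J
Species C: 11304 × 0.19 = 2147.76 J
Species D: 2147.76 × 0.1 = 214.776 J
Species E: 214.776 × 0.16 = 34.36416 J
Species F: 34.36416 × 0.06 = 2.0618496 J

2.06 J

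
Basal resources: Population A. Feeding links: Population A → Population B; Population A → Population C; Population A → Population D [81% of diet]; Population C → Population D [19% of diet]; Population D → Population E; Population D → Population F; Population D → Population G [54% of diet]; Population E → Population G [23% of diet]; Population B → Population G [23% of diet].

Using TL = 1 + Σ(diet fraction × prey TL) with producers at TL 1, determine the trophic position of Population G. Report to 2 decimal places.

Population B: 1 + 1 = 2
Population C: 1 + 1 = 2
Population D: 1 + (0.81×1 + 0.19×2) = 2.19
Population E: 1 + 2.19 = 3.19
Population F: 1 + 2.19 = 3.19
Population G: 1 + (0.54×2.19 + 0.23×3.19 + 0.23×2) = 3.3763

3.38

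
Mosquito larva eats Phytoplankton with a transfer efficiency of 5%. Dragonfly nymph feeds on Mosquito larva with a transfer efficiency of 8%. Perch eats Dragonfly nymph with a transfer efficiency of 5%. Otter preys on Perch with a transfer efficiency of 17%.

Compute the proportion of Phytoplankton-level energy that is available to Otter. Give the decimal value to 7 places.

0.0000340

Product of link efficiencies: 0.05 × 0.08 × 0.05 × 0.17 = 0.000034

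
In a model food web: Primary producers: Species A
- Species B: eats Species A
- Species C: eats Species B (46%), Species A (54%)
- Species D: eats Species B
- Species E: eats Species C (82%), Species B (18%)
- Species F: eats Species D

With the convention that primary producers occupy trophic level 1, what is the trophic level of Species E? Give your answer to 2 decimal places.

Species B: 1 + 1 = 2
Species C: 1 + (0.46×2 + 0.54×1) = 2.46
Species D: 1 + 2 = 3
Species E: 1 + (0.82×2.46 + 0.18×2) = 3.3772
Species F: 1 + 3 = 4

3.38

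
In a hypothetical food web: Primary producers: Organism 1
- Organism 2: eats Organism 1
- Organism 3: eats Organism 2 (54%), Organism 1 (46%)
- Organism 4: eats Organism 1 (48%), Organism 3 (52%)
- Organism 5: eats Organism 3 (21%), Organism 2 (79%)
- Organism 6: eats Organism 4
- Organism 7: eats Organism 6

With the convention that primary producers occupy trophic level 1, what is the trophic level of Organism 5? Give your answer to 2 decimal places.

Organism 2: 1 + 1 = 2
Organism 3: 1 + (0.54×2 + 0.46×1) = 2.54
Organism 4: 1 + (0.48×1 + 0.52×2.54) = 2.8008
Organism 5: 1 + (0.21×2.54 + 0.79×2) = 3.1134
Organism 6: 1 + 2.8008 = 3.8008
Organism 7: 1 + 3.8008 = 4.8008

3.11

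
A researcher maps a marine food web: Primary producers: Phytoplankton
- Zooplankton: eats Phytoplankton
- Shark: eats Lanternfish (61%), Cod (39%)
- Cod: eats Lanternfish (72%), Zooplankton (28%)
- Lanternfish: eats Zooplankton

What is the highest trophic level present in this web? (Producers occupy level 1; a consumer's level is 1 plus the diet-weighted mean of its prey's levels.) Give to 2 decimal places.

Zooplankton: 1 + 1 = 2
Lanternfish: 1 + 2 = 3
Cod: 1 + (0.72×3 + 0.28×2) = 3.72
Shark: 1 + (0.61×3 + 0.39×3.72) = 4.2808

4.28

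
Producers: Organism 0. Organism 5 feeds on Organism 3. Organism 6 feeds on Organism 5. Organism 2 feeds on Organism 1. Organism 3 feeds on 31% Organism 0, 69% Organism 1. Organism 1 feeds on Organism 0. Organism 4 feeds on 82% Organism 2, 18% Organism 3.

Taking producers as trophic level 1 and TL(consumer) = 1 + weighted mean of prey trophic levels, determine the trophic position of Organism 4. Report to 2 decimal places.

Organism 1: 1 + 1 = 2
Organism 2: 1 + 2 = 3
Organism 3: 1 + (0.31×1 + 0.69×2) = 2.69
Organism 4: 1 + (0.82×3 + 0.18×2.69) = 3.9442
Organism 5: 1 + 2.69 = 3.69
Organism 6: 1 + 3.69 = 4.69

3.94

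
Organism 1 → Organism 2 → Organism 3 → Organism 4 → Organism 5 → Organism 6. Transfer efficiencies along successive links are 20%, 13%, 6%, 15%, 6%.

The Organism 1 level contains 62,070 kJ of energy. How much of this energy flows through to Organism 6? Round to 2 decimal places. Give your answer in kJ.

Organism 2: 62070 × 0.2 = 12414 kJ
Organism 3: 12414 × 0.13 = 1613.82 kJ
Organism 4: 1613.82 × 0.06 = 96.8292 kJ
Organism 5: 96.8292 × 0.15 = 14.52438 kJ
Organism 6: 14.52438 × 0.06 = 0.8714628 kJ

0.87 kJ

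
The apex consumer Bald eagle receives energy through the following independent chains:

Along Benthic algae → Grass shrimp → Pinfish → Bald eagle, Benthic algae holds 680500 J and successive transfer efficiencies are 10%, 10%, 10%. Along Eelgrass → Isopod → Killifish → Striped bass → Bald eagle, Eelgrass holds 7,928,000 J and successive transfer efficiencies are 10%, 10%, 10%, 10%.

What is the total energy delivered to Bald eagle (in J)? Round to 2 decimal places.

Via Benthic algae: 680500 × 0.1 × 0.1 × 0.1 = 680.5 J
Via Eelgrass: 7928000 × 0.1 × 0.1 × 0.1 × 0.1 = 792.8 J
Total at Bald eagle: 680.5 + 792.8 = 1473.3 J

1473.30 J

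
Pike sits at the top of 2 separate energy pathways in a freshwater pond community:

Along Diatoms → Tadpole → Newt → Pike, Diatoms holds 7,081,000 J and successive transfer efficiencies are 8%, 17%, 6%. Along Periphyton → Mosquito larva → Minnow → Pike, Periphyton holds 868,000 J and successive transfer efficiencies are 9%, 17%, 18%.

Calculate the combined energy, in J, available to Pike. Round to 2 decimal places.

8168.57 J

Via Diatoms: 7081000 × 0.08 × 0.17 × 0.06 = 5778.096 J
Via Periphyton: 868000 × 0.09 × 0.17 × 0.18 = 2390.472 J
Total at Pike: 5778.096 + 2390.472 = 8168.568 J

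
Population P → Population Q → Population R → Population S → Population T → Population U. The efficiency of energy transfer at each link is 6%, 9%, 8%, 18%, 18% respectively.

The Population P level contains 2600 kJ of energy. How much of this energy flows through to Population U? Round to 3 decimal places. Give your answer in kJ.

0.036 kJ

Population Q: 2600 × 0.06 = 156 kJ
Population R: 156 × 0.09 = 14.04 kJ
Population S: 14.04 × 0.08 = 1.1232 kJ
Population T: 1.1232 × 0.18 = 0.202176 kJ
Population U: 0.202176 × 0.18 = 0.03639168 kJ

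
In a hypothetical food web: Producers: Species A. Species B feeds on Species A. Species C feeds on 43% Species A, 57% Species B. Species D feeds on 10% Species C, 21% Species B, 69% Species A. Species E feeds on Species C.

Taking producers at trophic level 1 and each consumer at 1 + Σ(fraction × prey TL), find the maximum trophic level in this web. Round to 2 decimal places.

Species B: 1 + 1 = 2
Species C: 1 + (0.43×1 + 0.57×2) = 2.57
Species D: 1 + (0.1×2.57 + 0.21×2 + 0.69×1) = 2.367
Species E: 1 + 2.57 = 3.57

3.57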